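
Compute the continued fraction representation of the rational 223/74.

[3; 74]

Run the Euclidean algorithm on 223 and 74; the successive quotients are the partial quotients a_0, a_1, ... (each step inverts the fractional part left over by the previous one):
  223 = 3*74 + 1, so a_0 = 3.
  74 = 74*1 + 0, so a_1 = 74.
The remainder reaches 0 after 2 divisions, so the expansion has 2 partial quotients, read off in order.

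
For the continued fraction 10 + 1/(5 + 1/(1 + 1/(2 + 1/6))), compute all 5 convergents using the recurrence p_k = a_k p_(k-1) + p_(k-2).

10/1, 51/5, 61/6, 173/17, 1099/108

Using the convergent recurrence p_i = a_i*p_{i-1} + p_{i-2}, q_i = a_i*q_{i-1} + q_{i-2} with p_{-2}=0, p_{-1}=1, q_{-2}=1, q_{-1}=0:
  i=0: a_0=10, p_0 = 10*1 + 0 = 10, q_0 = 10*0 + 1 = 1.
  i=1: a_1=5, p_1 = 5*10 + 1 = 51, q_1 = 5*1 + 0 = 5.
  i=2: a_2=1, p_2 = 1*51 + 10 = 61, q_2 = 1*5 + 1 = 6.
  i=3: a_3=2, p_3 = 2*61 + 51 = 173, q_3 = 2*6 + 5 = 17.
  i=4: a_4=6, p_4 = 6*173 + 61 = 1099, q_4 = 6*17 + 6 = 108.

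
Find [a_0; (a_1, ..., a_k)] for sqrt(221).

Write x_i = (sqrt(221) + m_i)/d_i with (m_0, d_0) = (0, 1). a_0 = floor(sqrt(221)) = 14, since 14^2 = 196 <= 221 < 225 = 15^2.
Iterate m_{i+1} = d_i*a_i - m_i, d_{i+1} = (221 - m_{i+1}^2)/d_i, a_{i+1} = floor((a_0 + m_{i+1})/d_{i+1}):
  m_1 = 1*14 - 0 = 14, d_1 = (221 - 14^2)/1 = 25/1 = 25, a_1 = floor((14 + 14)/25) = 1.
  m_2 = 25*1 - 14 = 11, d_2 = (221 - 11^2)/25 = 100/25 = 4, a_2 = floor((14 + 11)/4) = 6.
  m_3 = 4*6 - 11 = 13, d_3 = (221 - 13^2)/4 = 52/4 = 13, a_3 = floor((14 + 13)/13) = 2.
  m_4 = 13*2 - 13 = 13, d_4 = (221 - 13^2)/13 = 52/13 = 4, a_4 = floor((14 + 13)/4) = 6.
  m_5 = 4*6 - 13 = 11, d_5 = (221 - 11^2)/4 = 100/4 = 25, a_5 = floor((14 + 11)/25) = 1.
  m_6 = 25*1 - 11 = 14, d_6 = (221 - 14^2)/25 = 25/25 = 1, a_6 = floor((14 + 14)/1) = 28.
  m_7 = 1*28 - 14 = 14, d_7 = (221 - 14^2)/1 = 25/1 = 25: (m_7, d_7) = (m_1, d_1) = (14, 25), so from here the quotients repeat a_1, ..., a_6; the period length is 6.
Hence the expansion of sqrt(221) is a_0 = 14 followed by the repeating block 1, 6, 2, 6, 1, 28 (period 6).

[14; (1, 6, 2, 6, 1, 28)]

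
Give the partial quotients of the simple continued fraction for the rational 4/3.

Run the Euclidean algorithm on 4 and 3; the successive quotients are the partial quotients a_0, a_1, ... (each step inverts the fractional part left over by the previous one):
  4 = 1*3 + 1, so a_0 = 1.
  3 = 3*1 + 0, so a_1 = 3.
The remainder reaches 0 after 2 divisions, so the expansion has 2 partial quotients, read off in order.

[1; 3]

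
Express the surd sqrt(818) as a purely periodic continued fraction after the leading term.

Write x_i = (sqrt(818) + m_i)/d_i with (m_0, d_0) = (0, 1). a_0 = floor(sqrt(818)) = 28, since 28^2 = 784 <= 818 < 841 = 29^2.
Iterate m_{i+1} = d_i*a_i - m_i, d_{i+1} = (818 - m_{i+1}^2)/d_i, a_{i+1} = floor((a_0 + m_{i+1})/d_{i+1}):
  m_1 = 1*28 - 0 = 28, d_1 = (818 - 28^2)/1 = 34/1 = 34, a_1 = floor((28 + 28)/34) = 1.
  m_2 = 34*1 - 28 = 6, d_2 = (818 - 6^2)/34 = 782/34 = 23, a_2 = floor((28 + 6)/23) = 1.
  m_3 = 23*1 - 6 = 17, d_3 = (818 - 17^2)/23 = 529/23 = 23, a_3 = floor((28 + 17)/23) = 1.
  m_4 = 23*1 - 17 = 6, d_4 = (818 - 6^2)/23 = 782/23 = 34, a_4 = floor((28 + 6)/34) = 1.
  m_5 = 34*1 - 6 = 28, d_5 = (818 - 28^2)/34 = 34/34 = 1, a_5 = floor((28 + 28)/1) = 56.
  m_6 = 1*56 - 28 = 28, d_6 = (818 - 28^2)/1 = 34/1 = 34: (m_6, d_6) = (m_1, d_1) = (28, 34), so from here the quotients repeat a_1, ..., a_5; the period length is 5.
Hence the expansion of sqrt(818) is a_0 = 28 followed by the repeating block 1, 1, 1, 1, 56 (period 5).

[28; (1, 1, 1, 1, 56)]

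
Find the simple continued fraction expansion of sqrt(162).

[12; (1, 2, 1, 2, 12, 2, 1, 2, 1, 24)]

Write x_i = (sqrt(162) + m_i)/d_i with (m_0, d_0) = (0, 1). a_0 = floor(sqrt(162)) = 12, since 12^2 = 144 <= 162 < 169 = 13^2.
Iterate m_{i+1} = d_i*a_i - m_i, d_{i+1} = (162 - m_{i+1}^2)/d_i, a_{i+1} = floor((a_0 + m_{i+1})/d_{i+1}):
  m_1 = 1*12 - 0 = 12, d_1 = (162 - 12^2)/1 = 18/1 = 18, a_1 = floor((12 + 12)/18) = 1.
  m_2 = 18*1 - 12 = 6, d_2 = (162 - 6^2)/18 = 126/18 = 7, a_2 = floor((12 + 6)/7) = 2.
  m_3 = 7*2 - 6 = 8, d_3 = (162 - 8^2)/7 = 98/7 = 14, a_3 = floor((12 + 8)/14) = 1.
  m_4 = 14*1 - 8 = 6, d_4 = (162 - 6^2)/14 = 126/14 = 9, a_4 = floor((12 + 6)/9) = 2.
  m_5 = 9*2 - 6 = 12, d_5 = (162 - 12^2)/9 = 18/9 = 2, a_5 = floor((12 + 12)/2) = 12.
  m_6 = 2*12 - 12 = 12, d_6 = (162 - 12^2)/2 = 18/2 = 9, a_6 = floor((12 + 12)/9) = 2.
  m_7 = 9*2 - 12 = 6, d_7 = (162 - 6^2)/9 = 126/9 = 14, a_7 = floor((12 + 6)/14) = 1.
  m_8 = 14*1 - 6 = 8, d_8 = (162 - 8^2)/14 = 98/14 = 7, a_8 = floor((12 + 8)/7) = 2.
  m_9 = 7*2 - 8 = 6, d_9 = (162 - 6^2)/7 = 126/7 = 18, a_9 = floor((12 + 6)/18) = 1.
  m_10 = 18*1 - 6 = 12, d_10 = (162 - 12^2)/18 = 18/18 = 1, a_10 = floor((12 + 12)/1) = 24.
  m_11 = 1*24 - 12 = 12, d_11 = (162 - 12^2)/1 = 18/1 = 18: (m_11, d_11) = (m_1, d_1) = (12, 18), so from here the quotients repeat a_1, ..., a_10; the period length is 10.
Hence the expansion of sqrt(162) is a_0 = 12 followed by the repeating block 1, 2, 1, 2, 12, 2, 1, 2, 1, 24 (period 10).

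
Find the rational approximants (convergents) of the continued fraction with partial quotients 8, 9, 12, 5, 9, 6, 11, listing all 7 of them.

Using the convergent recurrence p_i = a_i*p_{i-1} + p_{i-2}, q_i = a_i*q_{i-1} + q_{i-2} with p_{-2}=0, p_{-1}=1, q_{-2}=1, q_{-1}=0:
  i=0: a_0=8, p_0 = 8*1 + 0 = 8, q_0 = 8*0 + 1 = 1.
  i=1: a_1=9, p_1 = 9*8 + 1 = 73, q_1 = 9*1 + 0 = 9.
  i=2: a_2=12, p_2 = 12*73 + 8 = 884, q_2 = 12*9 + 1 = 109.
  i=3: a_3=5, p_3 = 5*884 + 73 = 4493, q_3 = 5*109 + 9 = 554.
  i=4: a_4=9, p_4 = 9*4493 + 884 = 41321, q_4 = 9*554 + 109 = 5095.
  i=5: a_5=6, p_5 = 6*41321 + 4493 = 252419, q_5 = 6*5095 + 554 = 31124.
  i=6: a_6=11, p_6 = 11*252419 + 41321 = 2817930, q_6 = 11*31124 + 5095 = 347459.

8/1, 73/9, 884/109, 4493/554, 41321/5095, 252419/31124, 2817930/347459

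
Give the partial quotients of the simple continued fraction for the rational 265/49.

[5; 2, 2, 4, 2]

Run the Euclidean algorithm on 265 and 49; the successive quotients are the partial quotients a_0, a_1, ... (each step inverts the fractional part left over by the previous one):
  265 = 5*49 + 20, so a_0 = 5.
  49 = 2*20 + 9, so a_1 = 2.
  20 = 2*9 + 2, so a_2 = 2.
  9 = 4*2 + 1, so a_3 = 4.
  2 = 2*1 + 0, so a_4 = 2.
The remainder reaches 0 after 5 divisions, so the expansion has 5 partial quotients, read off in order.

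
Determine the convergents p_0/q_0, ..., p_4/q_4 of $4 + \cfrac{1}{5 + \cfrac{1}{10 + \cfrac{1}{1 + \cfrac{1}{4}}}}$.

4/1, 21/5, 214/51, 235/56, 1154/275

Using the convergent recurrence p_i = a_i*p_{i-1} + p_{i-2}, q_i = a_i*q_{i-1} + q_{i-2} with p_{-2}=0, p_{-1}=1, q_{-2}=1, q_{-1}=0:
  i=0: a_0=4, p_0 = 4*1 + 0 = 4, q_0 = 4*0 + 1 = 1.
  i=1: a_1=5, p_1 = 5*4 + 1 = 21, q_1 = 5*1 + 0 = 5.
  i=2: a_2=10, p_2 = 10*21 + 4 = 214, q_2 = 10*5 + 1 = 51.
  i=3: a_3=1, p_3 = 1*214 + 21 = 235, q_3 = 1*51 + 5 = 56.
  i=4: a_4=4, p_4 = 4*235 + 214 = 1154, q_4 = 4*56 + 51 = 275.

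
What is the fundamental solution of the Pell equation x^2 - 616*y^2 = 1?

First expand sqrt(616) as a continued fraction. With x_i = (sqrt(616) + m_i)/d_i and (m_0, d_0) = (0, 1): a_0 = floor(sqrt(616)) = 24, since 24^2 = 576 <= 616 < 625 = 25^2.
Iterate m_{i+1} = d_i*a_i - m_i, d_{i+1} = (616 - m_{i+1}^2)/d_i, a_{i+1} = floor((a_0 + m_{i+1})/d_{i+1}):
  m_1 = 1*24 - 0 = 24, d_1 = (616 - 24^2)/1 = 40/1 = 40, a_1 = floor((24 + 24)/40) = 1.
  m_2 = 40*1 - 24 = 16, d_2 = (616 - 16^2)/40 = 360/40 = 9, a_2 = floor((24 + 16)/9) = 4.
  m_3 = 9*4 - 16 = 20, d_3 = (616 - 20^2)/9 = 216/9 = 24, a_3 = floor((24 + 20)/24) = 1.
  m_4 = 24*1 - 20 = 4, d_4 = (616 - 4^2)/24 = 600/24 = 25, a_4 = floor((24 + 4)/25) = 1.
  m_5 = 25*1 - 4 = 21, d_5 = (616 - 21^2)/25 = 175/25 = 7, a_5 = floor((24 + 21)/7) = 6.
  m_6 = 7*6 - 21 = 21, d_6 = (616 - 21^2)/7 = 175/7 = 25, a_6 = floor((24 + 21)/25) = 1.
  m_7 = 25*1 - 21 = 4, d_7 = (616 - 4^2)/25 = 600/25 = 24, a_7 = floor((24 + 4)/24) = 1.
  m_8 = 24*1 - 4 = 20, d_8 = (616 - 20^2)/24 = 216/24 = 9, a_8 = floor((24 + 20)/9) = 4.
  m_9 = 9*4 - 20 = 16, d_9 = (616 - 16^2)/9 = 360/9 = 40, a_9 = floor((24 + 16)/40) = 1.
  m_10 = 40*1 - 16 = 24, d_10 = (616 - 24^2)/40 = 40/40 = 1, a_10 = floor((24 + 24)/1) = 48.
  m_11 = 1*48 - 24 = 24, d_11 = (616 - 24^2)/1 = 40/1 = 40: (m_11, d_11) = (m_1, d_1) = (24, 40), so from here the quotients repeat a_1, ..., a_10; the period length is 10.
So sqrt(616) = [24; (1, 4, 1, 1, 6, 1, 1, 4, 1, 48)] with period length k = 10.
k is even, so the fundamental solution of x^2 - 616y^2 = 1 is (p_{k-1}, q_{k-1}) = (p_9, q_9); compute convergents through index 9.
Convergents (p_i = a_i*p_{i-1} + p_{i-2}, q_i = a_i*q_{i-1} + q_{i-2} with p_{-2}=0, p_{-1}=1, q_{-2}=1, q_{-1}=0):
  i=0: a_0=24, p_0 = 24*1 + 0 = 24, q_0 = 24*0 + 1 = 1.
  i=1: a_1=1, p_1 = 1*24 + 1 = 25, q_1 = 1*1 + 0 = 1.
  i=2: a_2=4, p_2 = 4*25 + 24 = 124, q_2 = 4*1 + 1 = 5.
  i=3: a_3=1, p_3 = 1*124 + 25 = 149, q_3 = 1*5 + 1 = 6.
  i=4: a_4=1, p_4 = 1*149 + 124 = 273, q_4 = 1*6 + 5 = 11.
  i=5: a_5=6, p_5 = 6*273 + 149 = 1787, q_5 = 6*11 + 6 = 72.
  i=6: a_6=1, p_6 = 1*1787 + 273 = 2060, q_6 = 1*72 + 11 = 83.
  i=7: a_7=1, p_7 = 1*2060 + 1787 = 3847, q_7 = 1*83 + 72 = 155.
  i=8: a_8=4, p_8 = 4*3847 + 2060 = 17448, q_8 = 4*155 + 83 = 703.
  i=9: a_9=1, p_9 = 1*17448 + 3847 = 21295, q_9 = 1*703 + 155 = 858.
Check: 21295^2 - 616*858^2 = 453477025 - 453477024 = 1, so (x, y) = (21295, 858) solves the equation, and by the theorem it is the least positive solution.

(x, y) = (21295, 858)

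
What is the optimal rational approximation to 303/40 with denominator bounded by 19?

53/7

Expand x = 303/40 as a continued fraction with the Euclidean algorithm:
  303 = 7*40 + 23, so a_0 = 7.
  40 = 1*23 + 17, so a_1 = 1.
  23 = 1*17 + 6, so a_2 = 1.
  17 = 2*6 + 5, so a_3 = 2.
  6 = 1*5 + 1, so a_4 = 1.
  5 = 5*1 + 0, so a_5 = 5.
so x = [7; 1, 1, 2, 1, 5].
Convergents (p_i = a_i*p_{i-1} + p_{i-2}, q_i = a_i*q_{i-1} + q_{i-2} with p_{-2}=0, p_{-1}=1, q_{-2}=1, q_{-1}=0), until the denominator exceeds 19:
  i=0: a_0=7, p_0 = 7*1 + 0 = 7, q_0 = 7*0 + 1 = 1.
  i=1: a_1=1, p_1 = 1*7 + 1 = 8, q_1 = 1*1 + 0 = 1.
  i=2: a_2=1, p_2 = 1*8 + 7 = 15, q_2 = 1*1 + 1 = 2.
  i=3: a_3=2, p_3 = 2*15 + 8 = 38, q_3 = 2*2 + 1 = 5.
  i=4: a_4=1, p_4 = 1*38 + 15 = 53, q_4 = 1*5 + 2 = 7.
  i=5: a_5=5, p_5 = 5*53 + 38 = 303, q_5 = 5*7 + 5 = 40.
q_5 = 40 > 19, so the last convergent with denominator <= 19 is p_4/q_4 = 53/7.
The closest fraction with denominator <= 19 is either p_4/q_4 or the intermediate fraction (k*p_4 + p_3)/(k*q_4 + q_3) with the largest k >= 1 whose denominator stays <= 19; these approach x as k grows, and every other convergent or intermediate fraction in range is farther away.
Largest k: floor((19 - q_3)/q_4) = floor((19 - 5)/7) = 2.
That gives (2*53 + 38)/(2*7 + 5) = 144/19.
Compare the errors: |x - 53/7| = |303*7 - 53*40|/(40*7) = 1/280, and |x - 144/19| = |303*19 - 144*40|/(40*19) = 3/760.
Cross-multiplying, 1*760 = 760 < 840 = 3*280, so 1/280 is smaller: the convergent 53/7 is closer to x than 144/19.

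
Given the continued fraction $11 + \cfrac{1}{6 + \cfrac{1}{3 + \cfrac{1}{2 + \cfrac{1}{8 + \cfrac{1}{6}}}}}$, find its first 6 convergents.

Using the convergent recurrence p_i = a_i*p_{i-1} + p_{i-2}, q_i = a_i*q_{i-1} + q_{i-2} with p_{-2}=0, p_{-1}=1, q_{-2}=1, q_{-1}=0:
  i=0: a_0=11, p_0 = 11*1 + 0 = 11, q_0 = 11*0 + 1 = 1.
  i=1: a_1=6, p_1 = 6*11 + 1 = 67, q_1 = 6*1 + 0 = 6.
  i=2: a_2=3, p_2 = 3*67 + 11 = 212, q_2 = 3*6 + 1 = 19.
  i=3: a_3=2, p_3 = 2*212 + 67 = 491, q_3 = 2*19 + 6 = 44.
  i=4: a_4=8, p_4 = 8*491 + 212 = 4140, q_4 = 8*44 + 19 = 371.
  i=5: a_5=6, p_5 = 6*4140 + 491 = 25331, q_5 = 6*371 + 44 = 2270.

11/1, 67/6, 212/19, 491/44, 4140/371, 25331/2270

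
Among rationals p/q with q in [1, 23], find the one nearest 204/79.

31/12

Expand x = 204/79 as a continued fraction with the Euclidean algorithm:
  204 = 2*79 + 46, so a_0 = 2.
  79 = 1*46 + 33, so a_1 = 1.
  46 = 1*33 + 13, so a_2 = 1.
  33 = 2*13 + 7, so a_3 = 2.
  13 = 1*7 + 6, so a_4 = 1.
  7 = 1*6 + 1, so a_5 = 1.
  6 = 6*1 + 0, so a_6 = 6.
so x = [2; 1, 1, 2, 1, 1, 6].
Convergents (p_i = a_i*p_{i-1} + p_{i-2}, q_i = a_i*q_{i-1} + q_{i-2} with p_{-2}=0, p_{-1}=1, q_{-2}=1, q_{-1}=0), until the denominator exceeds 23:
  i=0: a_0=2, p_0 = 2*1 + 0 = 2, q_0 = 2*0 + 1 = 1.
  i=1: a_1=1, p_1 = 1*2 + 1 = 3, q_1 = 1*1 + 0 = 1.
  i=2: a_2=1, p_2 = 1*3 + 2 = 5, q_2 = 1*1 + 1 = 2.
  i=3: a_3=2, p_3 = 2*5 + 3 = 13, q_3 = 2*2 + 1 = 5.
  i=4: a_4=1, p_4 = 1*13 + 5 = 18, q_4 = 1*5 + 2 = 7.
  i=5: a_5=1, p_5 = 1*18 + 13 = 31, q_5 = 1*7 + 5 = 12.
  i=6: a_6=6, p_6 = 6*31 + 18 = 204, q_6 = 6*12 + 7 = 79.
q_6 = 79 > 23, so the last convergent with denominator <= 23 is p_5/q_5 = 31/12.
The closest fraction with denominator <= 23 is either p_5/q_5 or the intermediate fraction (k*p_5 + p_4)/(k*q_5 + q_4) with the largest k >= 1 whose denominator stays <= 23; these approach x as k grows, and every other convergent or intermediate fraction in range is farther away.
Largest k: floor((23 - q_4)/q_5) = floor((23 - 7)/12) = 1.
That gives (1*31 + 18)/(1*12 + 7) = 49/19.
Compare the errors: |x - 31/12| = |204*12 - 31*79|/(79*12) = 1/948, and |x - 49/19| = |204*19 - 49*79|/(79*19) = 5/1501.
Cross-multiplying, 1*1501 = 1501 < 4740 = 5*948, so 1/948 is smaller: the convergent 31/12 is closer to x than 49/19.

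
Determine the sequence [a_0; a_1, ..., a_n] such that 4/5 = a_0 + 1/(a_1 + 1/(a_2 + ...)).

Run the Euclidean algorithm on 4 and 5; the successive quotients are the partial quotients a_0, a_1, ... (each step inverts the fractional part left over by the previous one):
  4 = 0*5 + 4, so a_0 = 0.
  5 = 1*4 + 1, so a_1 = 1.
  4 = 4*1 + 0, so a_2 = 4.
The remainder reaches 0 after 3 divisions, so the expansion has 3 partial quotients, read off in order.

[0; 1, 4]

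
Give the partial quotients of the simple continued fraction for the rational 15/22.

[0; 1, 2, 7]

Run the Euclidean algorithm on 15 and 22; the successive quotients are the partial quotients a_0, a_1, ... (each step inverts the fractional part left over by the previous one):
  15 = 0*22 + 15, so a_0 = 0.
  22 = 1*15 + 7, so a_1 = 1.
  15 = 2*7 + 1, so a_2 = 2.
  7 = 7*1 + 0, so a_3 = 7.
The remainder reaches 0 after 4 divisions, so the expansion has 4 partial quotients, read off in order.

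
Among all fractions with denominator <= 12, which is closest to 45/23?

Expand x = 45/23 as a continued fraction with the Euclidean algorithm:
  45 = 1*23 + 22, so a_0 = 1.
  23 = 1*22 + 1, so a_1 = 1.
  22 = 22*1 + 0, so a_2 = 22.
so x = [1; 1, 22].
Convergents (p_i = a_i*p_{i-1} + p_{i-2}, q_i = a_i*q_{i-1} + q_{i-2} with p_{-2}=0, p_{-1}=1, q_{-2}=1, q_{-1}=0), until the denominator exceeds 12:
  i=0: a_0=1, p_0 = 1*1 + 0 = 1, q_0 = 1*0 + 1 = 1.
  i=1: a_1=1, p_1 = 1*1 + 1 = 2, q_1 = 1*1 + 0 = 1.
  i=2: a_2=22, p_2 = 22*2 + 1 = 45, q_2 = 22*1 + 1 = 23.
q_2 = 23 > 12, so the last convergent with denominator <= 12 is p_1/q_1 = 2/1.
The closest fraction with denominator <= 12 is either p_1/q_1 or the intermediate fraction (k*p_1 + p_0)/(k*q_1 + q_0) with the largest k >= 1 whose denominator stays <= 12; these approach x as k grows, and every other convergent or intermediate fraction in range is farther away.
Largest k: floor((12 - q_0)/q_1) = floor((12 - 1)/1) = 11.
That gives (11*2 + 1)/(11*1 + 1) = 23/12.
Compare the errors: |x - 2/1| = |45*1 - 2*23|/(23*1) = 1/23, and |x - 23/12| = |45*12 - 23*23|/(23*12) = 11/276.
Cross-multiplying, 11*23 = 253 < 276 = 1*276, so 11/276 is smaller: the intermediate fraction 23/12 is closer to x than 2/1.

23/12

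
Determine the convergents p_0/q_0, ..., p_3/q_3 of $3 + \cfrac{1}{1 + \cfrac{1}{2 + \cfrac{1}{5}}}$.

Using the convergent recurrence p_i = a_i*p_{i-1} + p_{i-2}, q_i = a_i*q_{i-1} + q_{i-2} with p_{-2}=0, p_{-1}=1, q_{-2}=1, q_{-1}=0:
  i=0: a_0=3, p_0 = 3*1 + 0 = 3, q_0 = 3*0 + 1 = 1.
  i=1: a_1=1, p_1 = 1*3 + 1 = 4, q_1 = 1*1 + 0 = 1.
  i=2: a_2=2, p_2 = 2*4 + 3 = 11, q_2 = 2*1 + 1 = 3.
  i=3: a_3=5, p_3 = 5*11 + 4 = 59, q_3 = 5*3 + 1 = 16.

3/1, 4/1, 11/3, 59/16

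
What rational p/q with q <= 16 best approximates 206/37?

39/7

Expand x = 206/37 as a continued fraction with the Euclidean algorithm:
  206 = 5*37 + 21, so a_0 = 5.
  37 = 1*21 + 16, so a_1 = 1.
  21 = 1*16 + 5, so a_2 = 1.
  16 = 3*5 + 1, so a_3 = 3.
  5 = 5*1 + 0, so a_4 = 5.
so x = [5; 1, 1, 3, 5].
Convergents (p_i = a_i*p_{i-1} + p_{i-2}, q_i = a_i*q_{i-1} + q_{i-2} with p_{-2}=0, p_{-1}=1, q_{-2}=1, q_{-1}=0), until the denominator exceeds 16:
  i=0: a_0=5, p_0 = 5*1 + 0 = 5, q_0 = 5*0 + 1 = 1.
  i=1: a_1=1, p_1 = 1*5 + 1 = 6, q_1 = 1*1 + 0 = 1.
  i=2: a_2=1, p_2 = 1*6 + 5 = 11, q_2 = 1*1 + 1 = 2.
  i=3: a_3=3, p_3 = 3*11 + 6 = 39, q_3 = 3*2 + 1 = 7.
  i=4: a_4=5, p_4 = 5*39 + 11 = 206, q_4 = 5*7 + 2 = 37.
q_4 = 37 > 16, so the last convergent with denominator <= 16 is p_3/q_3 = 39/7.
The closest fraction with denominator <= 16 is either p_3/q_3 or the intermediate fraction (k*p_3 + p_2)/(k*q_3 + q_2) with the largest k >= 1 whose denominator stays <= 16; these approach x as k grows, and every other convergent or intermediate fraction in range is farther away.
Largest k: floor((16 - q_2)/q_3) = floor((16 - 2)/7) = 2.
That gives (2*39 + 11)/(2*7 + 2) = 89/16.
Compare the errors: |x - 39/7| = |206*7 - 39*37|/(37*7) = 1/259, and |x - 89/16| = |206*16 - 89*37|/(37*16) = 3/592.
Cross-multiplying, 1*592 = 592 < 777 = 3*259, so 1/259 is smaller: the convergent 39/7 is closer to x than 89/16.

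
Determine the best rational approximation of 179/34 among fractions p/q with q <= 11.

Expand x = 179/34 as a continued fraction with the Euclidean algorithm:
  179 = 5*34 + 9, so a_0 = 5.
  34 = 3*9 + 7, so a_1 = 3.
  9 = 1*7 + 2, so a_2 = 1.
  7 = 3*2 + 1, so a_3 = 3.
  2 = 2*1 + 0, so a_4 = 2.
so x = [5; 3, 1, 3, 2].
Convergents (p_i = a_i*p_{i-1} + p_{i-2}, q_i = a_i*q_{i-1} + q_{i-2} with p_{-2}=0, p_{-1}=1, q_{-2}=1, q_{-1}=0), until the denominator exceeds 11:
  i=0: a_0=5, p_0 = 5*1 + 0 = 5, q_0 = 5*0 + 1 = 1.
  i=1: a_1=3, p_1 = 3*5 + 1 = 16, q_1 = 3*1 + 0 = 3.
  i=2: a_2=1, p_2 = 1*16 + 5 = 21, q_2 = 1*3 + 1 = 4.
  i=3: a_3=3, p_3 = 3*21 + 16 = 79, q_3 = 3*4 + 3 = 15.
q_3 = 15 > 11, so the last convergent with denominator <= 11 is p_2/q_2 = 21/4.
The closest fraction with denominator <= 11 is either p_2/q_2 or the intermediate fraction (k*p_2 + p_1)/(k*q_2 + q_1) with the largest k >= 1 whose denominator stays <= 11; these approach x as k grows, and every other convergent or intermediate fraction in range is farther away.
Largest k: floor((11 - q_1)/q_2) = floor((11 - 3)/4) = 2.
That gives (2*21 + 16)/(2*4 + 3) = 58/11.
Compare the errors: |x - 21/4| = |179*4 - 21*34|/(34*4) = 2/136, and |x - 58/11| = |179*11 - 58*34|/(34*11) = 3/374.
Cross-multiplying, 3*136 = 408 < 748 = 2*374, so 3/374 is smaller: the intermediate fraction 58/11 is closer to x than 21/4.

58/11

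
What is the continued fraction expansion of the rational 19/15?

[1; 3, 1, 3]

Run the Euclidean algorithm on 19 and 15; the successive quotients are the partial quotients a_0, a_1, ... (each step inverts the fractional part left over by the previous one):
  19 = 1*15 + 4, so a_0 = 1.
  15 = 3*4 + 3, so a_1 = 3.
  4 = 1*3 + 1, so a_2 = 1.
  3 = 3*1 + 0, so a_3 = 3.
The remainder reaches 0 after 4 divisions, so the expansion has 4 partial quotients, read off in order.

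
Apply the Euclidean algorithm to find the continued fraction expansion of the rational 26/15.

Run the Euclidean algorithm on 26 and 15; the successive quotients are the partial quotients a_0, a_1, ... (each step inverts the fractional part left over by the previous one):
  26 = 1*15 + 11, so a_0 = 1.
  15 = 1*11 + 4, so a_1 = 1.
  11 = 2*4 + 3, so a_2 = 2.
  4 = 1*3 + 1, so a_3 = 1.
  3 = 3*1 + 0, so a_4 = 3.
The remainder reaches 0 after 5 divisions, so the expansion has 5 partial quotients, read off in order.

[1; 1, 2, 1, 3]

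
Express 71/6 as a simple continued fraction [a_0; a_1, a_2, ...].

[11; 1, 5]

Run the Euclidean algorithm on 71 and 6; the successive quotients are the partial quotients a_0, a_1, ... (each step inverts the fractional part left over by the previous one):
  71 = 11*6 + 5, so a_0 = 11.
  6 = 1*5 + 1, so a_1 = 1.
  5 = 5*1 + 0, so a_2 = 5.
The remainder reaches 0 after 3 divisions, so the expansion has 3 partial quotients, read off in order.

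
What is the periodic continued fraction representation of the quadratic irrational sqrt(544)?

Write x_i = (sqrt(544) + m_i)/d_i with (m_0, d_0) = (0, 1). a_0 = floor(sqrt(544)) = 23, since 23^2 = 529 <= 544 < 576 = 24^2.
Iterate m_{i+1} = d_i*a_i - m_i, d_{i+1} = (544 - m_{i+1}^2)/d_i, a_{i+1} = floor((a_0 + m_{i+1})/d_{i+1}):
  m_1 = 1*23 - 0 = 23, d_1 = (544 - 23^2)/1 = 15/1 = 15, a_1 = floor((23 + 23)/15) = 3.
  m_2 = 15*3 - 23 = 22, d_2 = (544 - 22^2)/15 = 60/15 = 4, a_2 = floor((23 + 22)/4) = 11.
  m_3 = 4*11 - 22 = 22, d_3 = (544 - 22^2)/4 = 60/4 = 15, a_3 = floor((23 + 22)/15) = 3.
  m_4 = 15*3 - 22 = 23, d_4 = (544 - 23^2)/15 = 15/15 = 1, a_4 = floor((23 + 23)/1) = 46.
  m_5 = 1*46 - 23 = 23, d_5 = (544 - 23^2)/1 = 15/1 = 15: (m_5, d_5) = (m_1, d_1) = (23, 15), so from here the quotients repeat a_1, ..., a_4; the period length is 4.
Hence the expansion of sqrt(544) is a_0 = 23 followed by the repeating block 3, 11, 3, 46 (period 4).

[23; (3, 11, 3, 46)]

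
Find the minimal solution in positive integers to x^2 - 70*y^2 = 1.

(x, y) = (251, 30)

First expand sqrt(70) as a continued fraction. With x_i = (sqrt(70) + m_i)/d_i and (m_0, d_0) = (0, 1): a_0 = floor(sqrt(70)) = 8, since 8^2 = 64 <= 70 < 81 = 9^2.
Iterate m_{i+1} = d_i*a_i - m_i, d_{i+1} = (70 - m_{i+1}^2)/d_i, a_{i+1} = floor((a_0 + m_{i+1})/d_{i+1}):
  m_1 = 1*8 - 0 = 8, d_1 = (70 - 8^2)/1 = 6/1 = 6, a_1 = floor((8 + 8)/6) = 2.
  m_2 = 6*2 - 8 = 4, d_2 = (70 - 4^2)/6 = 54/6 = 9, a_2 = floor((8 + 4)/9) = 1.
  m_3 = 9*1 - 4 = 5, d_3 = (70 - 5^2)/9 = 45/9 = 5, a_3 = floor((8 + 5)/5) = 2.
  m_4 = 5*2 - 5 = 5, d_4 = (70 - 5^2)/5 = 45/5 = 9, a_4 = floor((8 + 5)/9) = 1.
  m_5 = 9*1 - 5 = 4, d_5 = (70 - 4^2)/9 = 54/9 = 6, a_5 = floor((8 + 4)/6) = 2.
  m_6 = 6*2 - 4 = 8, d_6 = (70 - 8^2)/6 = 6/6 = 1, a_6 = floor((8 + 8)/1) = 16.
  m_7 = 1*16 - 8 = 8, d_7 = (70 - 8^2)/1 = 6/1 = 6: (m_7, d_7) = (m_1, d_1) = (8, 6), so from here the quotients repeat a_1, ..., a_6; the period length is 6.
So sqrt(70) = [8; (2, 1, 2, 1, 2, 16)] with period length k = 6.
k is even, so the fundamental solution of x^2 - 70y^2 = 1 is (p_{k-1}, q_{k-1}) = (p_5, q_5); compute convergents through index 5.
Convergents (p_i = a_i*p_{i-1} + p_{i-2}, q_i = a_i*q_{i-1} + q_{i-2} with p_{-2}=0, p_{-1}=1, q_{-2}=1, q_{-1}=0):
  i=0: a_0=8, p_0 = 8*1 + 0 = 8, q_0 = 8*0 + 1 = 1.
  i=1: a_1=2, p_1 = 2*8 + 1 = 17, q_1 = 2*1 + 0 = 2.
  i=2: a_2=1, p_2 = 1*17 + 8 = 25, q_2 = 1*2 + 1 = 3.
  i=3: a_3=2, p_3 = 2*25 + 17 = 67, q_3 = 2*3 + 2 = 8.
  i=4: a_4=1, p_4 = 1*67 + 25 = 92, q_4 = 1*8 + 3 = 11.
  i=5: a_5=2, p_5 = 2*92 + 67 = 251, q_5 = 2*11 + 8 = 30.
Check: 251^2 - 70*30^2 = 63001 - 63000 = 1, so (x, y) = (251, 30) solves the equation, and by the theorem it is the least positive solution.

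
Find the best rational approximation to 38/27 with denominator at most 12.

7/5

Expand x = 38/27 as a continued fraction with the Euclidean algorithm:
  38 = 1*27 + 11, so a_0 = 1.
  27 = 2*11 + 5, so a_1 = 2.
  11 = 2*5 + 1, so a_2 = 2.
  5 = 5*1 + 0, so a_3 = 5.
so x = [1; 2, 2, 5].
Convergents (p_i = a_i*p_{i-1} + p_{i-2}, q_i = a_i*q_{i-1} + q_{i-2} with p_{-2}=0, p_{-1}=1, q_{-2}=1, q_{-1}=0), until the denominator exceeds 12:
  i=0: a_0=1, p_0 = 1*1 + 0 = 1, q_0 = 1*0 + 1 = 1.
  i=1: a_1=2, p_1 = 2*1 + 1 = 3, q_1 = 2*1 + 0 = 2.
  i=2: a_2=2, p_2 = 2*3 + 1 = 7, q_2 = 2*2 + 1 = 5.
  i=3: a_3=5, p_3 = 5*7 + 3 = 38, q_3 = 5*5 + 2 = 27.
q_3 = 27 > 12, so the last convergent with denominator <= 12 is p_2/q_2 = 7/5.
The closest fraction with denominator <= 12 is either p_2/q_2 or the intermediate fraction (k*p_2 + p_1)/(k*q_2 + q_1) with the largest k >= 1 whose denominator stays <= 12; these approach x as k grows, and every other convergent or intermediate fraction in range is farther away.
Largest k: floor((12 - q_1)/q_2) = floor((12 - 2)/5) = 2.
That gives (2*7 + 3)/(2*5 + 2) = 17/12.
Compare the errors: |x - 7/5| = |38*5 - 7*27|/(27*5) = 1/135, and |x - 17/12| = |38*12 - 17*27|/(27*12) = 3/324.
Cross-multiplying, 1*324 = 324 < 405 = 3*135, so 1/135 is smaller: the convergent 7/5 is closer to x than 17/12.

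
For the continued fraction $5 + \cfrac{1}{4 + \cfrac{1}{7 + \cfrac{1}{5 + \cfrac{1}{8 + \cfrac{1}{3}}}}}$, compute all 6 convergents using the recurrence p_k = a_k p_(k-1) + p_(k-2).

5/1, 21/4, 152/29, 781/149, 6400/1221, 19981/3812

Using the convergent recurrence p_i = a_i*p_{i-1} + p_{i-2}, q_i = a_i*q_{i-1} + q_{i-2} with p_{-2}=0, p_{-1}=1, q_{-2}=1, q_{-1}=0:
  i=0: a_0=5, p_0 = 5*1 + 0 = 5, q_0 = 5*0 + 1 = 1.
  i=1: a_1=4, p_1 = 4*5 + 1 = 21, q_1 = 4*1 + 0 = 4.
  i=2: a_2=7, p_2 = 7*21 + 5 = 152, q_2 = 7*4 + 1 = 29.
  i=3: a_3=5, p_3 = 5*152 + 21 = 781, q_3 = 5*29 + 4 = 149.
  i=4: a_4=8, p_4 = 8*781 + 152 = 6400, q_4 = 8*149 + 29 = 1221.
  i=5: a_5=3, p_5 = 3*6400 + 781 = 19981, q_5 = 3*1221 + 149 = 3812.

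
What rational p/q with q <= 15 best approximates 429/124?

Expand x = 429/124 as a continued fraction with the Euclidean algorithm:
  429 = 3*124 + 57, so a_0 = 3.
  124 = 2*57 + 10, so a_1 = 2.
  57 = 5*10 + 7, so a_2 = 5.
  10 = 1*7 + 3, so a_3 = 1.
  7 = 2*3 + 1, so a_4 = 2.
  3 = 3*1 + 0, so a_5 = 3.
so x = [3; 2, 5, 1, 2, 3].
Convergents (p_i = a_i*p_{i-1} + p_{i-2}, q_i = a_i*q_{i-1} + q_{i-2} with p_{-2}=0, p_{-1}=1, q_{-2}=1, q_{-1}=0), until the denominator exceeds 15:
  i=0: a_0=3, p_0 = 3*1 + 0 = 3, q_0 = 3*0 + 1 = 1.
  i=1: a_1=2, p_1 = 2*3 + 1 = 7, q_1 = 2*1 + 0 = 2.
  i=2: a_2=5, p_2 = 5*7 + 3 = 38, q_2 = 5*2 + 1 = 11.
  i=3: a_3=1, p_3 = 1*38 + 7 = 45, q_3 = 1*11 + 2 = 13.
  i=4: a_4=2, p_4 = 2*45 + 38 = 128, q_4 = 2*13 + 11 = 37.
q_4 = 37 > 15, so the last convergent with denominator <= 15 is p_3/q_3 = 45/13.
The closest fraction with denominator <= 15 is either p_3/q_3 or the intermediate fraction (k*p_3 + p_2)/(k*q_3 + q_2) with the largest k >= 1 whose denominator stays <= 15; these approach x as k grows, and every other convergent or intermediate fraction in range is farther away.
Largest k: floor((15 - q_2)/q_3) = floor((15 - 11)/13) = 0.
Since k = 0, no intermediate fraction beyond p_3/q_3 has denominator <= 15, so the convergent 45/13 is the closest (its error is |429*13 - 45*124|/(124*13) = 3/1612).

45/13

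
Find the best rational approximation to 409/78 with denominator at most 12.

21/4

Expand x = 409/78 as a continued fraction with the Euclidean algorithm:
  409 = 5*78 + 19, so a_0 = 5.
  78 = 4*19 + 2, so a_1 = 4.
  19 = 9*2 + 1, so a_2 = 9.
  2 = 2*1 + 0, so a_3 = 2.
so x = [5; 4, 9, 2].
Convergents (p_i = a_i*p_{i-1} + p_{i-2}, q_i = a_i*q_{i-1} + q_{i-2} with p_{-2}=0, p_{-1}=1, q_{-2}=1, q_{-1}=0), until the denominator exceeds 12:
  i=0: a_0=5, p_0 = 5*1 + 0 = 5, q_0 = 5*0 + 1 = 1.
  i=1: a_1=4, p_1 = 4*5 + 1 = 21, q_1 = 4*1 + 0 = 4.
  i=2: a_2=9, p_2 = 9*21 + 5 = 194, q_2 = 9*4 + 1 = 37.
q_2 = 37 > 12, so the last convergent with denominator <= 12 is p_1/q_1 = 21/4.
The closest fraction with denominator <= 12 is either p_1/q_1 or the intermediate fraction (k*p_1 + p_0)/(k*q_1 + q_0) with the largest k >= 1 whose denominator stays <= 12; these approach x as k grows, and every other convergent or intermediate fraction in range is farther away.
Largest k: floor((12 - q_0)/q_1) = floor((12 - 1)/4) = 2.
That gives (2*21 + 5)/(2*4 + 1) = 47/9.
Compare the errors: |x - 21/4| = |409*4 - 21*78|/(78*4) = 2/312, and |x - 47/9| = |409*9 - 47*78|/(78*9) = 15/702.
Cross-multiplying, 2*702 = 1404 < 4680 = 15*312, so 2/312 is smaller: the convergent 21/4 is closer to x than 47/9.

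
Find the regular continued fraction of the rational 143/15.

Run the Euclidean algorithm on 143 and 15; the successive quotients are the partial quotients a_0, a_1, ... (each step inverts the fractional part left over by the previous one):
  143 = 9*15 + 8, so a_0 = 9.
  15 = 1*8 + 7, so a_1 = 1.
  8 = 1*7 + 1, so a_2 = 1.
  7 = 7*1 + 0, so a_3 = 7.
The remainder reaches 0 after 4 divisions, so the expansion has 4 partial quotients, read off in order.

[9; 1, 1, 7]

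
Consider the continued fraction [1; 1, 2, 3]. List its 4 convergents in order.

1/1, 2/1, 5/3, 17/10

Using the convergent recurrence p_i = a_i*p_{i-1} + p_{i-2}, q_i = a_i*q_{i-1} + q_{i-2} with p_{-2}=0, p_{-1}=1, q_{-2}=1, q_{-1}=0:
  i=0: a_0=1, p_0 = 1*1 + 0 = 1, q_0 = 1*0 + 1 = 1.
  i=1: a_1=1, p_1 = 1*1 + 1 = 2, q_1 = 1*1 + 0 = 1.
  i=2: a_2=2, p_2 = 2*2 + 1 = 5, q_2 = 2*1 + 1 = 3.
  i=3: a_3=3, p_3 = 3*5 + 2 = 17, q_3 = 3*3 + 1 = 10.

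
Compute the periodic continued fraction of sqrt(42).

Write x_i = (sqrt(42) + m_i)/d_i with (m_0, d_0) = (0, 1). a_0 = floor(sqrt(42)) = 6, since 6^2 = 36 <= 42 < 49 = 7^2.
Iterate m_{i+1} = d_i*a_i - m_i, d_{i+1} = (42 - m_{i+1}^2)/d_i, a_{i+1} = floor((a_0 + m_{i+1})/d_{i+1}):
  m_1 = 1*6 - 0 = 6, d_1 = (42 - 6^2)/1 = 6/1 = 6, a_1 = floor((6 + 6)/6) = 2.
  m_2 = 6*2 - 6 = 6, d_2 = (42 - 6^2)/6 = 6/6 = 1, a_2 = floor((6 + 6)/1) = 12.
  m_3 = 1*12 - 6 = 6, d_3 = (42 - 6^2)/1 = 6/1 = 6: (m_3, d_3) = (m_1, d_1) = (6, 6), so from here the quotients repeat a_1, a_2; the period length is 2.
Hence the expansion of sqrt(42) is a_0 = 6 followed by the repeating block 2, 12 (period 2).

[6; (2, 12)]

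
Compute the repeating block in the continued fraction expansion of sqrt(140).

Write x_i = (sqrt(140) + m_i)/d_i with (m_0, d_0) = (0, 1). a_0 = floor(sqrt(140)) = 11, since 11^2 = 121 <= 140 < 144 = 12^2.
Iterate m_{i+1} = d_i*a_i - m_i, d_{i+1} = (140 - m_{i+1}^2)/d_i, a_{i+1} = floor((a_0 + m_{i+1})/d_{i+1}):
  m_1 = 1*11 - 0 = 11, d_1 = (140 - 11^2)/1 = 19/1 = 19, a_1 = floor((11 + 11)/19) = 1.
  m_2 = 19*1 - 11 = 8, d_2 = (140 - 8^2)/19 = 76/19 = 4, a_2 = floor((11 + 8)/4) = 4.
  m_3 = 4*4 - 8 = 8, d_3 = (140 - 8^2)/4 = 76/4 = 19, a_3 = floor((11 + 8)/19) = 1.
  m_4 = 19*1 - 8 = 11, d_4 = (140 - 11^2)/19 = 19/19 = 1, a_4 = floor((11 + 11)/1) = 22.
  m_5 = 1*22 - 11 = 11, d_5 = (140 - 11^2)/1 = 19/1 = 19: (m_5, d_5) = (m_1, d_1) = (11, 19), so from here the quotients repeat a_1, ..., a_4; the period length is 4.
Hence the expansion of sqrt(140) is a_0 = 11 followed by the repeating block 1, 4, 1, 22 (period 4).

[11; (1, 4, 1, 22)]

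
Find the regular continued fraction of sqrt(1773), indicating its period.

[42; (9, 2, 1, 8, 1, 2, 9, 84)]

Write x_i = (sqrt(1773) + m_i)/d_i with (m_0, d_0) = (0, 1). a_0 = floor(sqrt(1773)) = 42, since 42^2 = 1764 <= 1773 < 1849 = 43^2.
Iterate m_{i+1} = d_i*a_i - m_i, d_{i+1} = (1773 - m_{i+1}^2)/d_i, a_{i+1} = floor((a_0 + m_{i+1})/d_{i+1}):
  m_1 = 1*42 - 0 = 42, d_1 = (1773 - 42^2)/1 = 9/1 = 9, a_1 = floor((42 + 42)/9) = 9.
  m_2 = 9*9 - 42 = 39, d_2 = (1773 - 39^2)/9 = 252/9 = 28, a_2 = floor((42 + 39)/28) = 2.
  m_3 = 28*2 - 39 = 17, d_3 = (1773 - 17^2)/28 = 1484/28 = 53, a_3 = floor((42 + 17)/53) = 1.
  m_4 = 53*1 - 17 = 36, d_4 = (1773 - 36^2)/53 = 477/53 = 9, a_4 = floor((42 + 36)/9) = 8.
  m_5 = 9*8 - 36 = 36, d_5 = (1773 - 36^2)/9 = 477/9 = 53, a_5 = floor((42 + 36)/53) = 1.
  m_6 = 53*1 - 36 = 17, d_6 = (1773 - 17^2)/53 = 1484/53 = 28, a_6 = floor((42 + 17)/28) = 2.
  m_7 = 28*2 - 17 = 39, d_7 = (1773 - 39^2)/28 = 252/28 = 9, a_7 = floor((42 + 39)/9) = 9.
  m_8 = 9*9 - 39 = 42, d_8 = (1773 - 42^2)/9 = 9/9 = 1, a_8 = floor((42 + 42)/1) = 84.
  m_9 = 1*84 - 42 = 42, d_9 = (1773 - 42^2)/1 = 9/1 = 9: (m_9, d_9) = (m_1, d_1) = (42, 9), so from here the quotients repeat a_1, ..., a_8; the period length is 8.
Hence the expansion of sqrt(1773) is a_0 = 42 followed by the repeating block 9, 2, 1, 8, 1, 2, 9, 84 (period 8).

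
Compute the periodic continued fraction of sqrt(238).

[15; (2, 2, 1, 14, 1, 2, 2, 30)]

Write x_i = (sqrt(238) + m_i)/d_i with (m_0, d_0) = (0, 1). a_0 = floor(sqrt(238)) = 15, since 15^2 = 225 <= 238 < 256 = 16^2.
Iterate m_{i+1} = d_i*a_i - m_i, d_{i+1} = (238 - m_{i+1}^2)/d_i, a_{i+1} = floor((a_0 + m_{i+1})/d_{i+1}):
  m_1 = 1*15 - 0 = 15, d_1 = (238 - 15^2)/1 = 13/1 = 13, a_1 = floor((15 + 15)/13) = 2.
  m_2 = 13*2 - 15 = 11, d_2 = (238 - 11^2)/13 = 117/13 = 9, a_2 = floor((15 + 11)/9) = 2.
  m_3 = 9*2 - 11 = 7, d_3 = (238 - 7^2)/9 = 189/9 = 21, a_3 = floor((15 + 7)/21) = 1.
  m_4 = 21*1 - 7 = 14, d_4 = (238 - 14^2)/21 = 42/21 = 2, a_4 = floor((15 + 14)/2) = 14.
  m_5 = 2*14 - 14 = 14, d_5 = (238 - 14^2)/2 = 42/2 = 21, a_5 = floor((15 + 14)/21) = 1.
  m_6 = 21*1 - 14 = 7, d_6 = (238 - 7^2)/21 = 189/21 = 9, a_6 = floor((15 + 7)/9) = 2.
  m_7 = 9*2 - 7 = 11, d_7 = (238 - 11^2)/9 = 117/9 = 13, a_7 = floor((15 + 11)/13) = 2.
  m_8 = 13*2 - 11 = 15, d_8 = (238 - 15^2)/13 = 13/13 = 1, a_8 = floor((15 + 15)/1) = 30.
  m_9 = 1*30 - 15 = 15, d_9 = (238 - 15^2)/1 = 13/1 = 13: (m_9, d_9) = (m_1, d_1) = (15, 13), so from here the quotients repeat a_1, ..., a_8; the period length is 8.
Hence the expansion of sqrt(238) is a_0 = 15 followed by the repeating block 2, 2, 1, 14, 1, 2, 2, 30 (period 8).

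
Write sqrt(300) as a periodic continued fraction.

Write x_i = (sqrt(300) + m_i)/d_i with (m_0, d_0) = (0, 1). a_0 = floor(sqrt(300)) = 17, since 17^2 = 289 <= 300 < 324 = 18^2.
Iterate m_{i+1} = d_i*a_i - m_i, d_{i+1} = (300 - m_{i+1}^2)/d_i, a_{i+1} = floor((a_0 + m_{i+1})/d_{i+1}):
  m_1 = 1*17 - 0 = 17, d_1 = (300 - 17^2)/1 = 11/1 = 11, a_1 = floor((17 + 17)/11) = 3.
  m_2 = 11*3 - 17 = 16, d_2 = (300 - 16^2)/11 = 44/11 = 4, a_2 = floor((17 + 16)/4) = 8.
  m_3 = 4*8 - 16 = 16, d_3 = (300 - 16^2)/4 = 44/4 = 11, a_3 = floor((17 + 16)/11) = 3.
  m_4 = 11*3 - 16 = 17, d_4 = (300 - 17^2)/11 = 11/11 = 1, a_4 = floor((17 + 17)/1) = 34.
  m_5 = 1*34 - 17 = 17, d_5 = (300 - 17^2)/1 = 11/1 = 11: (m_5, d_5) = (m_1, d_1) = (17, 11), so from here the quotients repeat a_1, ..., a_4; the period length is 4.
Hence the expansion of sqrt(300) is a_0 = 17 followed by the repeating block 3, 8, 3, 34 (period 4).

[17; (3, 8, 3, 34)]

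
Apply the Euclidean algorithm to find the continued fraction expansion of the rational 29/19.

Run the Euclidean algorithm on 29 and 19; the successive quotients are the partial quotients a_0, a_1, ... (each step inverts the fractional part left over by the previous one):
  29 = 1*19 + 10, so a_0 = 1.
  19 = 1*10 + 9, so a_1 = 1.
  10 = 1*9 + 1, so a_2 = 1.
  9 = 9*1 + 0, so a_3 = 9.
The remainder reaches 0 after 4 divisions, so the expansion has 4 partial quotients, read off in order.

[1; 1, 1, 9]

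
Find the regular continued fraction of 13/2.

[6; 2]

Run the Euclidean algorithm on 13 and 2; the successive quotients are the partial quotients a_0, a_1, ... (each step inverts the fractional part left over by the previous one):
  13 = 6*2 + 1, so a_0 = 6.
  2 = 2*1 + 0, so a_1 = 2.
The remainder reaches 0 after 2 divisions, so the expansion has 2 partial quotients, read off in order.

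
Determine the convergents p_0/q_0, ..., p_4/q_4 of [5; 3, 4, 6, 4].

5/1, 16/3, 69/13, 430/81, 1789/337

Using the convergent recurrence p_i = a_i*p_{i-1} + p_{i-2}, q_i = a_i*q_{i-1} + q_{i-2} with p_{-2}=0, p_{-1}=1, q_{-2}=1, q_{-1}=0:
  i=0: a_0=5, p_0 = 5*1 + 0 = 5, q_0 = 5*0 + 1 = 1.
  i=1: a_1=3, p_1 = 3*5 + 1 = 16, q_1 = 3*1 + 0 = 3.
  i=2: a_2=4, p_2 = 4*16 + 5 = 69, q_2 = 4*3 + 1 = 13.
  i=3: a_3=6, p_3 = 6*69 + 16 = 430, q_3 = 6*13 + 3 = 81.
  i=4: a_4=4, p_4 = 4*430 + 69 = 1789, q_4 = 4*81 + 13 = 337.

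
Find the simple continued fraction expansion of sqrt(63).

Write x_i = (sqrt(63) + m_i)/d_i with (m_0, d_0) = (0, 1). a_0 = floor(sqrt(63)) = 7, since 7^2 = 49 <= 63 < 64 = 8^2.
Iterate m_{i+1} = d_i*a_i - m_i, d_{i+1} = (63 - m_{i+1}^2)/d_i, a_{i+1} = floor((a_0 + m_{i+1})/d_{i+1}):
  m_1 = 1*7 - 0 = 7, d_1 = (63 - 7^2)/1 = 14/1 = 14, a_1 = floor((7 + 7)/14) = 1.
  m_2 = 14*1 - 7 = 7, d_2 = (63 - 7^2)/14 = 14/14 = 1, a_2 = floor((7 + 7)/1) = 14.
  m_3 = 1*14 - 7 = 7, d_3 = (63 - 7^2)/1 = 14/1 = 14: (m_3, d_3) = (m_1, d_1) = (7, 14), so from here the quotients repeat a_1, a_2; the period length is 2.
Hence the expansion of sqrt(63) is a_0 = 7 followed by the repeating block 1, 14 (period 2).

[7; (1, 14)]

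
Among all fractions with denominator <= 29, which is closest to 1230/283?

Expand x = 1230/283 as a continued fraction with the Euclidean algorithm:
  1230 = 4*283 + 98, so a_0 = 4.
  283 = 2*98 + 87, so a_1 = 2.
  98 = 1*87 + 11, so a_2 = 1.
  87 = 7*11 + 10, so a_3 = 7.
  11 = 1*10 + 1, so a_4 = 1.
  10 = 10*1 + 0, so a_5 = 10.
so x = [4; 2, 1, 7, 1, 10].
Convergents (p_i = a_i*p_{i-1} + p_{i-2}, q_i = a_i*q_{i-1} + q_{i-2} with p_{-2}=0, p_{-1}=1, q_{-2}=1, q_{-1}=0), until the denominator exceeds 29:
  i=0: a_0=4, p_0 = 4*1 + 0 = 4, q_0 = 4*0 + 1 = 1.
  i=1: a_1=2, p_1 = 2*4 + 1 = 9, q_1 = 2*1 + 0 = 2.
  i=2: a_2=1, p_2 = 1*9 + 4 = 13, q_2 = 1*2 + 1 = 3.
  i=3: a_3=7, p_3 = 7*13 + 9 = 100, q_3 = 7*3 + 2 = 23.
  i=4: a_4=1, p_4 = 1*100 + 13 = 113, q_4 = 1*23 + 3 = 26.
  i=5: a_5=10, p_5 = 10*113 + 100 = 1230, q_5 = 10*26 + 23 = 283.
q_5 = 283 > 29, so the last convergent with denominator <= 29 is p_4/q_4 = 113/26.
The closest fraction with denominator <= 29 is either p_4/q_4 or the intermediate fraction (k*p_4 + p_3)/(k*q_4 + q_3) with the largest k >= 1 whose denominator stays <= 29; these approach x as k grows, and every other convergent or intermediate fraction in range is farther away.
Largest k: floor((29 - q_3)/q_4) = floor((29 - 23)/26) = 0.
Since k = 0, no intermediate fraction beyond p_4/q_4 has denominator <= 29, so the convergent 113/26 is the closest (its error is |1230*26 - 113*283|/(283*26) = 1/7358).

113/26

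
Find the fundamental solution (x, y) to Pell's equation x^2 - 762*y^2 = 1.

First expand sqrt(762) as a continued fraction. With x_i = (sqrt(762) + m_i)/d_i and (m_0, d_0) = (0, 1): a_0 = floor(sqrt(762)) = 27, since 27^2 = 729 <= 762 < 784 = 28^2.
Iterate m_{i+1} = d_i*a_i - m_i, d_{i+1} = (762 - m_{i+1}^2)/d_i, a_{i+1} = floor((a_0 + m_{i+1})/d_{i+1}):
  m_1 = 1*27 - 0 = 27, d_1 = (762 - 27^2)/1 = 33/1 = 33, a_1 = floor((27 + 27)/33) = 1.
  m_2 = 33*1 - 27 = 6, d_2 = (762 - 6^2)/33 = 726/33 = 22, a_2 = floor((27 + 6)/22) = 1.
  m_3 = 22*1 - 6 = 16, d_3 = (762 - 16^2)/22 = 506/22 = 23, a_3 = floor((27 + 16)/23) = 1.
  m_4 = 23*1 - 16 = 7, d_4 = (762 - 7^2)/23 = 713/23 = 31, a_4 = floor((27 + 7)/31) = 1.
  m_5 = 31*1 - 7 = 24, d_5 = (762 - 24^2)/31 = 186/31 = 6, a_5 = floor((27 + 24)/6) = 8.
  m_6 = 6*8 - 24 = 24, d_6 = (762 - 24^2)/6 = 186/6 = 31, a_6 = floor((27 + 24)/31) = 1.
  m_7 = 31*1 - 24 = 7, d_7 = (762 - 7^2)/31 = 713/31 = 23, a_7 = floor((27 + 7)/23) = 1.
  m_8 = 23*1 - 7 = 16, d_8 = (762 - 16^2)/23 = 506/23 = 22, a_8 = floor((27 + 16)/22) = 1.
  m_9 = 22*1 - 16 = 6, d_9 = (762 - 6^2)/22 = 726/22 = 33, a_9 = floor((27 + 6)/33) = 1.
  m_10 = 33*1 - 6 = 27, d_10 = (762 - 27^2)/33 = 33/33 = 1, a_10 = floor((27 + 27)/1) = 54.
  m_11 = 1*54 - 27 = 27, d_11 = (762 - 27^2)/1 = 33/1 = 33: (m_11, d_11) = (m_1, d_1) = (27, 33), so from here the quotients repeat a_1, ..., a_10; the period length is 10.
So sqrt(762) = [27; (1, 1, 1, 1, 8, 1, 1, 1, 1, 54)] with period length k = 10.
k is even, so the fundamental solution of x^2 - 762y^2 = 1 is (p_{k-1}, q_{k-1}) = (p_9, q_9); compute convergents through index 9.
Convergents (p_i = a_i*p_{i-1} + p_{i-2}, q_i = a_i*q_{i-1} + q_{i-2} with p_{-2}=0, p_{-1}=1, q_{-2}=1, q_{-1}=0):
  i=0: a_0=27, p_0 = 27*1 + 0 = 27, q_0 = 27*0 + 1 = 1.
  i=1: a_1=1, p_1 = 1*27 + 1 = 28, q_1 = 1*1 + 0 = 1.
  i=2: a_2=1, p_2 = 1*28 + 27 = 55, q_2 = 1*1 + 1 = 2.
  i=3: a_3=1, p_3 = 1*55 + 28 = 83, q_3 = 1*2 + 1 = 3.
  i=4: a_4=1, p_4 = 1*83 + 55 = 138, q_4 = 1*3 + 2 = 5.
  i=5: a_5=8, p_5 = 8*138 + 83 = 1187, q_5 = 8*5 + 3 = 43.
  i=6: a_6=1, p_6 = 1*1187 + 138 = 1325, q_6 = 1*43 + 5 = 48.
  i=7: a_7=1, p_7 = 1*1325 + 1187 = 2512, q_7 = 1*48 + 43 = 91.
  i=8: a_8=1, p_8 = 1*2512 + 1325 = 3837, q_8 = 1*91 + 48 = 139.
  i=9: a_9=1, p_9 = 1*3837 + 2512 = 6349, q_9 = 1*139 + 91 = 230.
Check: 6349^2 - 762*230^2 = 40309801 - 40309800 = 1, so (x, y) = (6349, 230) solves the equation, and by the theorem it is the least positive solution.

(x, y) = (6349, 230)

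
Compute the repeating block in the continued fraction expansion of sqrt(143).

Write x_i = (sqrt(143) + m_i)/d_i with (m_0, d_0) = (0, 1). a_0 = floor(sqrt(143)) = 11, since 11^2 = 121 <= 143 < 144 = 12^2.
Iterate m_{i+1} = d_i*a_i - m_i, d_{i+1} = (143 - m_{i+1}^2)/d_i, a_{i+1} = floor((a_0 + m_{i+1})/d_{i+1}):
  m_1 = 1*11 - 0 = 11, d_1 = (143 - 11^2)/1 = 22/1 = 22, a_1 = floor((11 + 11)/22) = 1.
  m_2 = 22*1 - 11 = 11, d_2 = (143 - 11^2)/22 = 22/22 = 1, a_2 = floor((11 + 11)/1) = 22.
  m_3 = 1*22 - 11 = 11, d_3 = (143 - 11^2)/1 = 22/1 = 22: (m_3, d_3) = (m_1, d_1) = (11, 22), so from here the quotients repeat a_1, a_2; the period length is 2.
Hence the expansion of sqrt(143) is a_0 = 11 followed by the repeating block 1, 22 (period 2).

[11; (1, 22)]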